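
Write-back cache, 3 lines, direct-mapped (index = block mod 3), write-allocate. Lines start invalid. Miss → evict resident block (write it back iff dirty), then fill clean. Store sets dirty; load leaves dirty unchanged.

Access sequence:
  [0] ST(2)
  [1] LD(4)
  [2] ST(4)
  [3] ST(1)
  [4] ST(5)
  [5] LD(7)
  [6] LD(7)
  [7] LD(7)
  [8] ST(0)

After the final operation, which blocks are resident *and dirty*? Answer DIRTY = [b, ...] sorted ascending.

  0 | W B2 → L2 miss [D]
  1 | R B4 → L1 miss [-]
  2 | W B4 → L1 hit [D]
  3 | W B1 → L1 miss wb→B4 [D]
  4 | W B5 → L2 miss wb→B2 [D]
  5 | R B7 → L1 miss wb→B1 [-]
  6 | R B7 → L1 hit [-]
  7 | R B7 → L1 hit [-]
  8 | W B0 → L0 miss [D]

DIRTY = [0, 5]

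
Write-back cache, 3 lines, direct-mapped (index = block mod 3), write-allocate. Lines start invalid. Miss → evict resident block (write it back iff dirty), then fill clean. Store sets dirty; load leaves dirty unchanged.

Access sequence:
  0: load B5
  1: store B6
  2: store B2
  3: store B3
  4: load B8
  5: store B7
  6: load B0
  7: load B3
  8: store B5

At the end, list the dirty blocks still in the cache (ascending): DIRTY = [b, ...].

DIRTY = [5, 7]

0: R B5 → L2 miss [-]
1: W B6 → L0 miss [D]
2: W B2 → L2 miss [D]
3: W B3 → L0 miss wb→B6 [D]
4: R B8 → L2 miss wb→B2 [-]
5: W B7 → L1 miss [D]
6: R B0 → L0 miss wb→B3 [-]
7: R B3 → L0 miss [-]
8: W B5 → L2 miss [D]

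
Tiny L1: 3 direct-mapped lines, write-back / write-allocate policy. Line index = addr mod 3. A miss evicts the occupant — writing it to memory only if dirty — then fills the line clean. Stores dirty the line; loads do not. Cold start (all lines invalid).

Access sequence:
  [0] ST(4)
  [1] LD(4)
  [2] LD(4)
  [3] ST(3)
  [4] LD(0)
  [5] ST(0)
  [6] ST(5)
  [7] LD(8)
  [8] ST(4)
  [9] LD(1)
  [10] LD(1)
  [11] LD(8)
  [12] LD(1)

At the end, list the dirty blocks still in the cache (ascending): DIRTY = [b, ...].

0: W B4 -> L1 miss  d=D]
1: R B4 -> L1 hit  d=D]
2: R B4 -> L1 hit  d=D]
3: W B3 -> L0 miss  d=D]
4: R B0 -> L0 miss wb->B3  d=-]
5: W B0 -> L0 hit  d=D]
6: W B5 -> L2 miss  d=D]
7: R B8 -> L2 miss wb->B5  d=-]
8: W B4 -> L1 hit  d=D]
9: R B1 -> L1 miss wb->B4  d=-]
10: R B1 -> L1 hit  d=-]
11: R B8 -> L2 hit  d=-]
12: R B1 -> L1 hit  d=-]

DIRTY = [0]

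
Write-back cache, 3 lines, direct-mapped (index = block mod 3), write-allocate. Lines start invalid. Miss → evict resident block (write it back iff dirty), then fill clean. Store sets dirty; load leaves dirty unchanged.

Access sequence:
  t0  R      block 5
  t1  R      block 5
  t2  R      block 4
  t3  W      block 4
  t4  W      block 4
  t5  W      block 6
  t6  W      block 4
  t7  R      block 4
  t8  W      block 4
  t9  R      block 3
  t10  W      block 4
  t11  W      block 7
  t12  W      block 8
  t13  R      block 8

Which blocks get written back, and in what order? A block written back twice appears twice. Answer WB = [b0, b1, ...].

  0 | R B5 → L2 miss [-]
  1 | R B5 → L2 hit [-]
  2 | R B4 → L1 miss [-]
  3 | W B4 → L1 hit [D]
  4 | W B4 → L1 hit [D]
  5 | W B6 → L0 miss [D]
  6 | W B4 → L1 hit [D]
  7 | R B4 → L1 hit [D]
  8 | W B4 → L1 hit [D]
  9 | R B3 → L0 miss wb→B6 [-]
  10 | W B4 → L1 hit [D]
  11 | W B7 → L1 miss wb→B4 [D]
  12 | W B8 → L2 miss [D]
  13 | R B8 → L2 hit [D]

WB = [6, 4]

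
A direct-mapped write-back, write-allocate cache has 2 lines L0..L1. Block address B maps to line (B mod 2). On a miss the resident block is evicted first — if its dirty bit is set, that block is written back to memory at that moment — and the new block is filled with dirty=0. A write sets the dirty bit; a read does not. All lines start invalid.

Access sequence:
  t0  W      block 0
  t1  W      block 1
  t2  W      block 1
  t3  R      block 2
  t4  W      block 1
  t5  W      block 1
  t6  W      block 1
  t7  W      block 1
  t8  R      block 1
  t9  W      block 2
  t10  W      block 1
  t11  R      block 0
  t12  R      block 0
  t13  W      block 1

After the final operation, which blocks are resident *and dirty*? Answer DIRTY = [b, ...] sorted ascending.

  0 | W B0 → L0 miss [D]
  1 | W B1 → L1 miss [D]
  2 | W B1 → L1 hit [D]
  3 | R B2 → L0 miss wb→B0 [-]
  4 | W B1 → L1 hit [D]
  5 | W B1 → L1 hit [D]
  6 | W B1 → L1 hit [D]
  7 | W B1 → L1 hit [D]
  8 | R B1 → L1 hit [D]
  9 | W B2 → L0 hit [D]
  10 | W B1 → L1 hit [D]
  11 | R B0 → L0 miss wb→B2 [-]
  12 | R B0 → L0 hit [-]
  13 | W B1 → L1 hit [D]

DIRTY = [1]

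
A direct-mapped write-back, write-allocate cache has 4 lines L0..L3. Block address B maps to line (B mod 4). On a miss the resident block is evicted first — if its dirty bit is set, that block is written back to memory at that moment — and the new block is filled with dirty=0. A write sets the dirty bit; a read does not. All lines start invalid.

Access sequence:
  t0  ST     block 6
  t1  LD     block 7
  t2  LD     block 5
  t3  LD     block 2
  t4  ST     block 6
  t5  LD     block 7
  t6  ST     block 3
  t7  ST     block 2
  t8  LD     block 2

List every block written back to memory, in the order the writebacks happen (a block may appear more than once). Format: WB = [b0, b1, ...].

WB = [6, 6]

0: W B6 -> L2 miss  d=D]
1: R B7 -> L3 miss  d=-]
2: R B5 -> L1 miss  d=-]
3: R B2 -> L2 miss wb->B6  d=-]
4: W B6 -> L2 miss  d=D]
5: R B7 -> L3 hit  d=-]
6: W B3 -> L3 miss  d=D]
7: W B2 -> L2 miss wb->B6  d=D]
8: R B2 -> L2 hit  d=D]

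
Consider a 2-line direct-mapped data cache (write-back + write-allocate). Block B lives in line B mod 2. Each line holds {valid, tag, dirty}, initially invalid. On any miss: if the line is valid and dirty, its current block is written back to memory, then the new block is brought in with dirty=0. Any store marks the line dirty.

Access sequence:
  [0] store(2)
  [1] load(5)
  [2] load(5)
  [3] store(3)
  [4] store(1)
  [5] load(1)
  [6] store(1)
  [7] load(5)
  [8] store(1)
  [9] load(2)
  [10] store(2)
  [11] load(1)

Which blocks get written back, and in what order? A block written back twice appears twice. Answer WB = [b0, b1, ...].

WB = [3, 1]

0: W B2 -> L0 miss  d=D]
1: R B5 -> L1 miss  d=-]
2: R B5 -> L1 hit  d=-]
3: W B3 -> L1 miss  d=D]
4: W B1 -> L1 miss wb->B3  d=D]
5: R B1 -> L1 hit  d=D]
6: W B1 -> L1 hit  d=D]
7: R B5 -> L1 miss wb->B1  d=-]
8: W B1 -> L1 miss  d=D]
9: R B2 -> L0 hit  d=D]
10: W B2 -> L0 hit  d=D]
11: R B1 -> L1 hit  d=D]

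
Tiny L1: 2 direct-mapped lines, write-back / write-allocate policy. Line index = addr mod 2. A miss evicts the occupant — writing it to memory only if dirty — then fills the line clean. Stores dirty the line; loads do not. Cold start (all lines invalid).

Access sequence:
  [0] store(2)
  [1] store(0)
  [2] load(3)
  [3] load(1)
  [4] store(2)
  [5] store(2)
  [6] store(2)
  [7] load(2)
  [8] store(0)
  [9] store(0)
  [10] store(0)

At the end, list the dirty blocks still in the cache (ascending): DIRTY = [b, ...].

DIRTY = [0]

0: W B2 -> L0 miss  d=D]
1: W B0 -> L0 miss wb->B2  d=D]
2: R B3 -> L1 miss  d=-]
3: R B1 -> L1 miss  d=-]
4: W B2 -> L0 miss wb->B0  d=D]
5: W B2 -> L0 hit  d=D]
6: W B2 -> L0 hit  d=D]
7: R B2 -> L0 hit  d=D]
8: W B0 -> L0 miss wb->B2  d=D]
9: W B0 -> L0 hit  d=D]
10: W B0 -> L0 hit  d=D]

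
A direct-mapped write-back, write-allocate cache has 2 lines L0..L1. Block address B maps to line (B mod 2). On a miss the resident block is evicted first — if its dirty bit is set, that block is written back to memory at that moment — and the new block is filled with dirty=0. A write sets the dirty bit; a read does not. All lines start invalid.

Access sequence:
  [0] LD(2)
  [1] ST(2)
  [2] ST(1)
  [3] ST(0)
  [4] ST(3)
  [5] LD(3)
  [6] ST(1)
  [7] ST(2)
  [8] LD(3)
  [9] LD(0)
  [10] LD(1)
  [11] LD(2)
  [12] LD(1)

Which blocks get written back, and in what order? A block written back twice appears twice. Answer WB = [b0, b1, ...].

WB = [2, 1, 3, 0, 1, 2]

  0 | R B2 → L0 miss [-]
  1 | W B2 → L0 hit [D]
  2 | W B1 → L1 miss [D]
  3 | W B0 → L0 miss wb→B2 [D]
  4 | W B3 → L1 miss wb→B1 [D]
  5 | R B3 → L1 hit [D]
  6 | W B1 → L1 miss wb→B3 [D]
  7 | W B2 → L0 miss wb→B0 [D]
  8 | R B3 → L1 miss wb→B1 [-]
  9 | R B0 → L0 miss wb→B2 [-]
  10 | R B1 → L1 miss [-]
  11 | R B2 → L0 miss [-]
  12 | R B1 → L1 hit [-]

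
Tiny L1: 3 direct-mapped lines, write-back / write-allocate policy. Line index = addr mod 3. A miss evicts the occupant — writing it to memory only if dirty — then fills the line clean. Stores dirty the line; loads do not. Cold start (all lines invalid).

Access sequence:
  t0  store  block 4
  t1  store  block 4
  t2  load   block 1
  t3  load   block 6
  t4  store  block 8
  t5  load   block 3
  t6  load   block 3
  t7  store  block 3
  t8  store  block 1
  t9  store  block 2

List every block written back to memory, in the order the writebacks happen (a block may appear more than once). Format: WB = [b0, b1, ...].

  0 | W B4 → L1 miss [D]
  1 | W B4 → L1 hit [D]
  2 | R B1 → L1 miss wb→B4 [-]
  3 | R B6 → L0 miss [-]
  4 | W B8 → L2 miss [D]
  5 | R B3 → L0 miss [-]
  6 | R B3 → L0 hit [-]
  7 | W B3 → L0 hit [D]
  8 | W B1 → L1 hit [D]
  9 | W B2 → L2 miss wb→B8 [D]

WB = [4, 8]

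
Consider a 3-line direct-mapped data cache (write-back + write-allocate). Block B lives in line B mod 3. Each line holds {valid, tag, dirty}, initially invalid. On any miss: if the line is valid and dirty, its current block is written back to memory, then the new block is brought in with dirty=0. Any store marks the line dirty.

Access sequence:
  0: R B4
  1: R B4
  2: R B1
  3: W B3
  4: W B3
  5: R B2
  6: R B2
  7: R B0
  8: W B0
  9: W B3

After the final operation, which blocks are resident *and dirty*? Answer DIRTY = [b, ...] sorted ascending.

0: R B4 -> L1 miss  d=-]
1: R B4 -> L1 hit  d=-]
2: R B1 -> L1 miss  d=-]
3: W B3 -> L0 miss  d=D]
4: W B3 -> L0 hit  d=D]
5: R B2 -> L2 miss  d=-]
6: R B2 -> L2 hit  d=-]
7: R B0 -> L0 miss wb->B3  d=-]
8: W B0 -> L0 hit  d=D]
9: W B3 -> L0 miss wb->B0  d=D]

DIRTY = [3]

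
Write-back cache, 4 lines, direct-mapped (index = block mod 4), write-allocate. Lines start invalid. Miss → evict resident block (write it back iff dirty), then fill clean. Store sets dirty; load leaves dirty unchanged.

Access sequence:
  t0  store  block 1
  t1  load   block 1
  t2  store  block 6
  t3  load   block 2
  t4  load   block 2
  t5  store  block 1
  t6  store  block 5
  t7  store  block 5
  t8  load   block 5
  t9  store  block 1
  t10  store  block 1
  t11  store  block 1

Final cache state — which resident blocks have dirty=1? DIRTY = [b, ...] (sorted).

DIRTY = [1]

  0 | W B1 → L1 miss [D]
  1 | R B1 → L1 hit [D]
  2 | W B6 → L2 miss [D]
  3 | R B2 → L2 miss wb→B6 [-]
  4 | R B2 → L2 hit [-]
  5 | W B1 → L1 hit [D]
  6 | W B5 → L1 miss wb→B1 [D]
  7 | W B5 → L1 hit [D]
  8 | R B5 → L1 hit [D]
  9 | W B1 → L1 miss wb→B5 [D]
  10 | W B1 → L1 hit [D]
  11 | W B1 → L1 hit [D]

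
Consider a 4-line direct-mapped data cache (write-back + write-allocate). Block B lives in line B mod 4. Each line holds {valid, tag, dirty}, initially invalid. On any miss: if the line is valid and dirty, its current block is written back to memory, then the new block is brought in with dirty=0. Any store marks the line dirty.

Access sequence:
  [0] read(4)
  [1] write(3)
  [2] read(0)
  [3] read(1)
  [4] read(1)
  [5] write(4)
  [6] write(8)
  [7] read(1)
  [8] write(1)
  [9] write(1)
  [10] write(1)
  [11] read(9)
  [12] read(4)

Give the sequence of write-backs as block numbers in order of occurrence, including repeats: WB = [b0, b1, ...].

0: R B4 → L0 miss [-]
1: W B3 → L3 miss [D]
2: R B0 → L0 miss [-]
3: R B1 → L1 miss [-]
4: R B1 → L1 hit [-]
5: W B4 → L0 miss [D]
6: W B8 → L0 miss wb→B4 [D]
7: R B1 → L1 hit [-]
8: W B1 → L1 hit [D]
9: W B1 → L1 hit [D]
10: W B1 → L1 hit [D]
11: R B9 → L1 miss wb→B1 [-]
12: R B4 → L0 miss wb→B8 [-]

WB = [4, 1, 8]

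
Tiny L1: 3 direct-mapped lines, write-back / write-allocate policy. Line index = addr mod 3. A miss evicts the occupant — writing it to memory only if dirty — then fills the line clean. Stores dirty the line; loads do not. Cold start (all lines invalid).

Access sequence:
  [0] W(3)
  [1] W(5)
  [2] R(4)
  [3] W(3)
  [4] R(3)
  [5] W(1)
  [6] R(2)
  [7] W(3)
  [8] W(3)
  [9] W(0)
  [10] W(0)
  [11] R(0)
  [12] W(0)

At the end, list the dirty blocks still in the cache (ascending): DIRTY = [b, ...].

DIRTY = [0, 1]

0: W B3 -> L0 miss  d=D]
1: W B5 -> L2 miss  d=D]
2: R B4 -> L1 miss  d=-]
3: W B3 -> L0 hit  d=D]
4: R B3 -> L0 hit  d=D]
5: W B1 -> L1 miss  d=D]
6: R B2 -> L2 miss wb->B5  d=-]
7: W B3 -> L0 hit  d=D]
8: W B3 -> L0 hit  d=D]
9: W B0 -> L0 miss wb->B3  d=D]
10: W B0 -> L0 hit  d=D]
11: R B0 -> L0 hit  d=D]
12: W B0 -> L0 hit  d=D]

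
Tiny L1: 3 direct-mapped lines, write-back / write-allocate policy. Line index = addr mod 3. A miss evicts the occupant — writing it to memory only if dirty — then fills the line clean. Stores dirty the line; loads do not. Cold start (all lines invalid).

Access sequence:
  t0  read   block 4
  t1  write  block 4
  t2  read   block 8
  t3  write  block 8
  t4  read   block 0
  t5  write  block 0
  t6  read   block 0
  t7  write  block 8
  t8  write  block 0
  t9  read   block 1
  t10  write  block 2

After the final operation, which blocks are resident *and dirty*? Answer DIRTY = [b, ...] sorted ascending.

DIRTY = [0, 2]

0: R B4 -> L1 miss  d=-]
1: W B4 -> L1 hit  d=D]
2: R B8 -> L2 miss  d=-]
3: W B8 -> L2 hit  d=D]
4: R B0 -> L0 miss  d=-]
5: W B0 -> L0 hit  d=D]
6: R B0 -> L0 hit  d=D]
7: W B8 -> L2 hit  d=D]
8: W B0 -> L0 hit  d=D]
9: R B1 -> L1 miss wb->B4  d=-]
10: W B2 -> L2 miss wb->B8  d=D]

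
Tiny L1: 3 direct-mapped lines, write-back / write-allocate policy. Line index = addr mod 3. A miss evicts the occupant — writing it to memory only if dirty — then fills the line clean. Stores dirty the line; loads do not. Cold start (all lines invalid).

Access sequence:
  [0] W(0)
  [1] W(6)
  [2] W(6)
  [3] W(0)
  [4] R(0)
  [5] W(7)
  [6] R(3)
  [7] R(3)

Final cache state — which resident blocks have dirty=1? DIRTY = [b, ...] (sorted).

DIRTY = [7]

0: W B0 → L0 miss [D]
1: W B6 → L0 miss wb→B0 [D]
2: W B6 → L0 hit [D]
3: W B0 → L0 miss wb→B6 [D]
4: R B0 → L0 hit [D]
5: W B7 → L1 miss [D]
6: R B3 → L0 miss wb→B0 [-]
7: R B3 → L0 hit [-]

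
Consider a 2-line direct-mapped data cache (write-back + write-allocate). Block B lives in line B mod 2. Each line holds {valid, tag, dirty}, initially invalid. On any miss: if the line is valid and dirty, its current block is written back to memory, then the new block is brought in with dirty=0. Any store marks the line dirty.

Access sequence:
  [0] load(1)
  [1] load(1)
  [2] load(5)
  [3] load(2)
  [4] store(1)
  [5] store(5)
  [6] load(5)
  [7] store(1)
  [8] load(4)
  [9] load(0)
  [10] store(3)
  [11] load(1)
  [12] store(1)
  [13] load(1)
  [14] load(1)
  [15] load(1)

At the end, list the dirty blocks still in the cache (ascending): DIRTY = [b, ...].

  0 | R B1 → L1 miss [-]
  1 | R B1 → L1 hit [-]
  2 | R B5 → L1 miss [-]
  3 | R B2 → L0 miss [-]
  4 | W B1 → L1 miss [D]
  5 | W B5 → L1 miss wb→B1 [D]
  6 | R B5 → L1 hit [D]
  7 | W B1 → L1 miss wb→B5 [D]
  8 | R B4 → L0 miss [-]
  9 | R B0 → L0 miss [-]
  10 | W B3 → L1 miss wb→B1 [D]
  11 | R B1 → L1 miss wb→B3 [-]
  12 | W B1 → L1 hit [D]
  13 | R B1 → L1 hit [D]
  14 | R B1 → L1 hit [D]
  15 | R B1 → L1 hit [D]

DIRTY = [1]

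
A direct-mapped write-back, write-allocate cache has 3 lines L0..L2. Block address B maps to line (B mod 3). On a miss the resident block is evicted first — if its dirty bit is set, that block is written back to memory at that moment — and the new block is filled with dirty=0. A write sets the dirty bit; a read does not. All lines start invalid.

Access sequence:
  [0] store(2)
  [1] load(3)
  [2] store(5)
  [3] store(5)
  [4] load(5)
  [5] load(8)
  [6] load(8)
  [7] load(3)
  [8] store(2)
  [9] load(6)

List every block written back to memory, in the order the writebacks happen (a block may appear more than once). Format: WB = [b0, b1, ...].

0: W B2 → L2 miss [D]
1: R B3 → L0 miss [-]
2: W B5 → L2 miss wb→B2 [D]
3: W B5 → L2 hit [D]
4: R B5 → L2 hit [D]
5: R B8 → L2 miss wb→B5 [-]
6: R B8 → L2 hit [-]
7: R B3 → L0 hit [-]
8: W B2 → L2 miss [D]
9: R B6 → L0 miss [-]

WB = [2, 5]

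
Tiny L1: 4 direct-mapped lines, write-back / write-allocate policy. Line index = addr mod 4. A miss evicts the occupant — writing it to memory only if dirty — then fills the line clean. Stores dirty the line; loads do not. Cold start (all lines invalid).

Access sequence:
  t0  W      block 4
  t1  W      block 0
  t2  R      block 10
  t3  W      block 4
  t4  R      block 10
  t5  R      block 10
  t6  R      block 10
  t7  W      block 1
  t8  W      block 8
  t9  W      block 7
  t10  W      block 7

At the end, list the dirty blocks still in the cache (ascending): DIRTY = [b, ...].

0: W B4 → L0 miss [D]
1: W B0 → L0 miss wb→B4 [D]
2: R B10 → L2 miss [-]
3: W B4 → L0 miss wb→B0 [D]
4: R B10 → L2 hit [-]
5: R B10 → L2 hit [-]
6: R B10 → L2 hit [-]
7: W B1 → L1 miss [D]
8: W B8 → L0 miss wb→B4 [D]
9: W B7 → L3 miss [D]
10: W B7 → L3 hit [D]

DIRTY = [1, 7, 8]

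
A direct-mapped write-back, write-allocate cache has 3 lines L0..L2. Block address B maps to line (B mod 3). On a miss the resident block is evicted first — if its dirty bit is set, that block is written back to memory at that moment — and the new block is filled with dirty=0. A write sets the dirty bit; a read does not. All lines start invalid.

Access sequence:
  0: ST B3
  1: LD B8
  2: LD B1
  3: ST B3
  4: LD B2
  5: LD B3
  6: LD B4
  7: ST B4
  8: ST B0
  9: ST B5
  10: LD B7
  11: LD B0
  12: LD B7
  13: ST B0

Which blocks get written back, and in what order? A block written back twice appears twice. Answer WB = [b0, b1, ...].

0: W B3 → L0 miss [D]
1: R B8 → L2 miss [-]
2: R B1 → L1 miss [-]
3: W B3 → L0 hit [D]
4: R B2 → L2 miss [-]
5: R B3 → L0 hit [D]
6: R B4 → L1 miss [-]
7: W B4 → L1 hit [D]
8: W B0 → L0 miss wb→B3 [D]
9: W B5 → L2 miss [D]
10: R B7 → L1 miss wb→B4 [-]
11: R B0 → L0 hit [D]
12: R B7 → L1 hit [-]
13: W B0 → L0 hit [D]

WB = [3, 4]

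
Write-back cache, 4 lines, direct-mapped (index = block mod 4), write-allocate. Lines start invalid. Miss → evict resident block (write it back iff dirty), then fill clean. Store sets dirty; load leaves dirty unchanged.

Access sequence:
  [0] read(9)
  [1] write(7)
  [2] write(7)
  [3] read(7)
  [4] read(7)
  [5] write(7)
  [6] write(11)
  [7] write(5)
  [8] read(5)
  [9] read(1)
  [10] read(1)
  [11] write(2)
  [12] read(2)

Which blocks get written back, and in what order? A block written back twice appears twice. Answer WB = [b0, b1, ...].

WB = [7, 5]

0: R B9 -> L1 miss  d=-]
1: W B7 -> L3 miss  d=D]
2: W B7 -> L3 hit  d=D]
3: R B7 -> L3 hit  d=D]
4: R B7 -> L3 hit  d=D]
5: W B7 -> L3 hit  d=D]
6: W B11 -> L3 miss wb->B7  d=D]
7: W B5 -> L1 miss  d=D]
8: R B5 -> L1 hit  d=D]
9: R B1 -> L1 miss wb->B5  d=-]
10: R B1 -> L1 hit  d=-]
11: W B2 -> L2 miss  d=D]
12: R B2 -> L2 hit  d=D]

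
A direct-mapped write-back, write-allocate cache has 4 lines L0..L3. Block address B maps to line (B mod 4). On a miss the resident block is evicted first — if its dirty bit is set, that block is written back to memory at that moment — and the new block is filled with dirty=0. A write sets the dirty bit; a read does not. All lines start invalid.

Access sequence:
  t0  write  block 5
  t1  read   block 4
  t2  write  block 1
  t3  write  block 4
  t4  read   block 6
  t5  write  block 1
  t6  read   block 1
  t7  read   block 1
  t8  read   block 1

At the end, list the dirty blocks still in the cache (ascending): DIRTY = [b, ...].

DIRTY = [1, 4]

0: W B5 → L1 miss [D]
1: R B4 → L0 miss [-]
2: W B1 → L1 miss wb→B5 [D]
3: W B4 → L0 hit [D]
4: R B6 → L2 miss [-]
5: W B1 → L1 hit [D]
6: R B1 → L1 hit [D]
7: R B1 → L1 hit [D]
8: R B1 → L1 hit [D]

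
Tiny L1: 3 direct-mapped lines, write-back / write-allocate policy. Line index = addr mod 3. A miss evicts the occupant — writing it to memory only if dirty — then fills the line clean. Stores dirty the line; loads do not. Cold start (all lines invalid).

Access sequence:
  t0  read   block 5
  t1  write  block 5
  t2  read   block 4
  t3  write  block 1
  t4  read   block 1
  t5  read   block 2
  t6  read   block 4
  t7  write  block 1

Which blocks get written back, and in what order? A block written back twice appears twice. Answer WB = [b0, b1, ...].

0: R B5 -> L2 miss  d=-]
1: W B5 -> L2 hit  d=D]
2: R B4 -> L1 miss  d=-]
3: W B1 -> L1 miss  d=D]
4: R B1 -> L1 hit  d=D]
5: R B2 -> L2 miss wb->B5  d=-]
6: R B4 -> L1 miss wb->B1  d=-]
7: W B1 -> L1 miss  d=D]

WB = [5, 1]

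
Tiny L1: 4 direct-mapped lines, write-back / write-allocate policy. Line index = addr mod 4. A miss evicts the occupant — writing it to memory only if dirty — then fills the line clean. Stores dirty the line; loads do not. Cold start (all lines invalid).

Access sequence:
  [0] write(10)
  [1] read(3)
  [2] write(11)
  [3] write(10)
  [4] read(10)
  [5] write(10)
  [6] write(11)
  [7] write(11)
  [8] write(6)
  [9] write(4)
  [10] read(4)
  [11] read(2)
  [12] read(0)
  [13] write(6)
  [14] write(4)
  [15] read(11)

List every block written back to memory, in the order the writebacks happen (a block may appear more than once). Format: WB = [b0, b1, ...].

  0 | W B10 → L2 miss [D]
  1 | R B3 → L3 miss [-]
  2 | W B11 → L3 miss [D]
  3 | W B10 → L2 hit [D]
  4 | R B10 → L2 hit [D]
  5 | W B10 → L2 hit [D]
  6 | W B11 → L3 hit [D]
  7 | W B11 → L3 hit [D]
  8 | W B6 → L2 miss wb→B10 [D]
  9 | W B4 → L0 miss [D]
  10 | R B4 → L0 hit [D]
  11 | R B2 → L2 miss wb→B6 [-]
  12 | R B0 → L0 miss wb→B4 [-]
  13 | W B6 → L2 miss [D]
  14 | W B4 → L0 miss [D]
  15 | R B11 → L3 hit [D]

WB = [10, 6, 4]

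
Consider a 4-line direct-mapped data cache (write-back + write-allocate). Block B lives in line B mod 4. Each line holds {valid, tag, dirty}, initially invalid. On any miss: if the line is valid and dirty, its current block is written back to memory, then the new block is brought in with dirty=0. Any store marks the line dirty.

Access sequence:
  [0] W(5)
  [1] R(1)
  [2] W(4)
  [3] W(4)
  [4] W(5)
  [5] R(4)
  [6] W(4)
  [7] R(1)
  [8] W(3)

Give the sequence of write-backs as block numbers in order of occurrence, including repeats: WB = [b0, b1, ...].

0: W B5 → L1 miss [D]
1: R B1 → L1 miss wb→B5 [-]
2: W B4 → L0 miss [D]
3: W B4 → L0 hit [D]
4: W B5 → L1 miss [D]
5: R B4 → L0 hit [D]
6: W B4 → L0 hit [D]
7: R B1 → L1 miss wb→B5 [-]
8: W B3 → L3 miss [D]

WB = [5, 5]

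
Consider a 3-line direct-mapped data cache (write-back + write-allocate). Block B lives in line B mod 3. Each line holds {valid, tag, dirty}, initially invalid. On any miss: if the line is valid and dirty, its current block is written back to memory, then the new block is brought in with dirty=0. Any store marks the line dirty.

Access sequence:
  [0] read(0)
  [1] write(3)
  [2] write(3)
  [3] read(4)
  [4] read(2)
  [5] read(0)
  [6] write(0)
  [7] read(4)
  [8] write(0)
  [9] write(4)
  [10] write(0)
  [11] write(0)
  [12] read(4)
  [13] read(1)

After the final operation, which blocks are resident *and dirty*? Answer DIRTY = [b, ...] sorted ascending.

DIRTY = [0]

0: R B0 -> L0 miss  d=-]
1: W B3 -> L0 miss  d=D]
2: W B3 -> L0 hit  d=D]
3: R B4 -> L1 miss  d=-]
4: R B2 -> L2 miss  d=-]
5: R B0 -> L0 miss wb->B3  d=-]
6: W B0 -> L0 hit  d=D]
7: R B4 -> L1 hit  d=-]
8: W B0 -> L0 hit  d=D]
9: W B4 -> L1 hit  d=D]
10: W B0 -> L0 hit  d=D]
11: W B0 -> L0 hit  d=D]
12: R B4 -> L1 hit  d=D]
13: R B1 -> L1 miss wb->B4  d=-]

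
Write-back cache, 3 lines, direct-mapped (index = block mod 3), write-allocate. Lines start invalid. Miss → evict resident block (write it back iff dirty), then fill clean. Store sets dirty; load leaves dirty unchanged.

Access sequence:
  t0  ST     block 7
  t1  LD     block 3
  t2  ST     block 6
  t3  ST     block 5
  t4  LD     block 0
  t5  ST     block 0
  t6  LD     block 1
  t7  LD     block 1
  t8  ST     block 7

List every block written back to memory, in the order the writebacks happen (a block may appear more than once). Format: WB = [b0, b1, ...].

WB = [6, 7]

0: W B7 -> L1 miss  d=D]
1: R B3 -> L0 miss  d=-]
2: W B6 -> L0 miss  d=D]
3: W B5 -> L2 miss  d=D]
4: R B0 -> L0 miss wb->B6  d=-]
5: W B0 -> L0 hit  d=D]
6: R B1 -> L1 miss wb->B7  d=-]
7: R B1 -> L1 hit  d=-]
8: W B7 -> L1 miss  d=D]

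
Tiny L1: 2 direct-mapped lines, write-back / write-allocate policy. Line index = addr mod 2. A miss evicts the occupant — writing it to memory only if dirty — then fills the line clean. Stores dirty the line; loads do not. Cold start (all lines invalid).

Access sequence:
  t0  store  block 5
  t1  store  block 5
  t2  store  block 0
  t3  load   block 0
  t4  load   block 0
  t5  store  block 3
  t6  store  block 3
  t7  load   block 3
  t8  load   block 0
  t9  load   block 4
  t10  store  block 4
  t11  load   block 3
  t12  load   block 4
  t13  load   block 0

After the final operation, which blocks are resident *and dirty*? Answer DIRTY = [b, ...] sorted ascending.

0: W B5 → L1 miss [D]
1: W B5 → L1 hit [D]
2: W B0 → L0 miss [D]
3: R B0 → L0 hit [D]
4: R B0 → L0 hit [D]
5: W B3 → L1 miss wb→B5 [D]
6: W B3 → L1 hit [D]
7: R B3 → L1 hit [D]
8: R B0 → L0 hit [D]
9: R B4 → L0 miss wb→B0 [-]
10: W B4 → L0 hit [D]
11: R B3 → L1 hit [D]
12: R B4 → L0 hit [D]
13: R B0 → L0 miss wb→B4 [-]

DIRTY = [3]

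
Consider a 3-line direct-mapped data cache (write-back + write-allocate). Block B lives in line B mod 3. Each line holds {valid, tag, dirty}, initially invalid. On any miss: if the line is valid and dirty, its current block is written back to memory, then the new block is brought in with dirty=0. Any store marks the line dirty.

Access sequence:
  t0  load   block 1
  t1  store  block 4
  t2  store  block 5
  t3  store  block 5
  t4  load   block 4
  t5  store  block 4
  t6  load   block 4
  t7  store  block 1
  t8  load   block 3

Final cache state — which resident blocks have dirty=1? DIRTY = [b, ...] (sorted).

0: R B1 -> L1 miss  d=-]
1: W B4 -> L1 miss  d=D]
2: W B5 -> L2 miss  d=D]
3: W B5 -> L2 hit  d=D]
4: R B4 -> L1 hit  d=D]
5: W B4 -> L1 hit  d=D]
6: R B4 -> L1 hit  d=D]
7: W B1 -> L1 miss wb->B4  d=D]
8: R B3 -> L0 miss  d=-]

DIRTY = [1, 5]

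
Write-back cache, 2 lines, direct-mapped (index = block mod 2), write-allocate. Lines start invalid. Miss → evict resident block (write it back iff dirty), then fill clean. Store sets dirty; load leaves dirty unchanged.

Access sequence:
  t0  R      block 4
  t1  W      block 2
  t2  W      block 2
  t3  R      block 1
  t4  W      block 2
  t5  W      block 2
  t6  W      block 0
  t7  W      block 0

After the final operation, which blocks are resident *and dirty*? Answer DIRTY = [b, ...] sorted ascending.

  0 | R B4 → L0 miss [-]
  1 | W B2 → L0 miss [D]
  2 | W B2 → L0 hit [D]
  3 | R B1 → L1 miss [-]
  4 | W B2 → L0 hit [D]
  5 | W B2 → L0 hit [D]
  6 | W B0 → L0 miss wb→B2 [D]
  7 | W B0 → L0 hit [D]

DIRTY = [0]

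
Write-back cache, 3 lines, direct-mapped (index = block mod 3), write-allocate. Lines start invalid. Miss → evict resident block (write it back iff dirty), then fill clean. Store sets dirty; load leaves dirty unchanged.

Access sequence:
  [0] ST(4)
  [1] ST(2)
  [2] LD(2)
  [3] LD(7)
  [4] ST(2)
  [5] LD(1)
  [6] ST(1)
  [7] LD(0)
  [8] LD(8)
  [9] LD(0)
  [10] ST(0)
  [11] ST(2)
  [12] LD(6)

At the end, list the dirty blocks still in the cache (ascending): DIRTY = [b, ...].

DIRTY = [1, 2]

0: W B4 → L1 miss [D]
1: W B2 → L2 miss [D]
2: R B2 → L2 hit [D]
3: R B7 → L1 miss wb→B4 [-]
4: W B2 → L2 hit [D]
5: R B1 → L1 miss [-]
6: W B1 → L1 hit [D]
7: R B0 → L0 miss [-]
8: R B8 → L2 miss wb→B2 [-]
9: R B0 → L0 hit [-]
10: W B0 → L0 hit [D]
11: W B2 → L2 miss [D]
12: R B6 → L0 miss wb→B0 [-]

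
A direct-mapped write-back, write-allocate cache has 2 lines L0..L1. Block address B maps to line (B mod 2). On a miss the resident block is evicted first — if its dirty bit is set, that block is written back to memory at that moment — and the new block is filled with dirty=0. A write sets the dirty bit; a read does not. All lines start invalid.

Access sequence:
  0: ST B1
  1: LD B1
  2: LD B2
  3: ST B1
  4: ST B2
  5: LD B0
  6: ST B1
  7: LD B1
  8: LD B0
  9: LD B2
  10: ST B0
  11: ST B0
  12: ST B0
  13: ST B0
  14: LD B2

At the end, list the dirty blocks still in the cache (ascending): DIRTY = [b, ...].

DIRTY = [1]

0: W B1 → L1 miss [D]
1: R B1 → L1 hit [D]
2: R B2 → L0 miss [-]
3: W B1 → L1 hit [D]
4: W B2 → L0 hit [D]
5: R B0 → L0 miss wb→B2 [-]
6: W B1 → L1 hit [D]
7: R B1 → L1 hit [D]
8: R B0 → L0 hit [-]
9: R B2 → L0 miss [-]
10: W B0 → L0 miss [D]
11: W B0 → L0 hit [D]
12: W B0 → L0 hit [D]
13: W B0 → L0 hit [D]
14: R B2 → L0 miss wb→B0 [-]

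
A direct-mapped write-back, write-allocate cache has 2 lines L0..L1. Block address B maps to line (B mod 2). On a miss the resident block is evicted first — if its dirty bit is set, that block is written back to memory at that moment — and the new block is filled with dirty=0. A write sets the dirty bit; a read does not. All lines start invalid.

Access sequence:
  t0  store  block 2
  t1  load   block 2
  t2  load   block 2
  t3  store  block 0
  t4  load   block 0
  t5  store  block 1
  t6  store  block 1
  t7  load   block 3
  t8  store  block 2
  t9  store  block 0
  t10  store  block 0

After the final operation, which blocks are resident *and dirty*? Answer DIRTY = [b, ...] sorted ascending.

DIRTY = [0]

  0 | W B2 → L0 miss [D]
  1 | R B2 → L0 hit [D]
  2 | R B2 → L0 hit [D]
  3 | W B0 → L0 miss wb→B2 [D]
  4 | R B0 → L0 hit [D]
  5 | W B1 → L1 miss [D]
  6 | W B1 → L1 hit [D]
  7 | R B3 → L1 miss wb→B1 [-]
  8 | W B2 → L0 miss wb→B0 [D]
  9 | W B0 → L0 miss wb→B2 [D]
  10 | W B0 → L0 hit [D]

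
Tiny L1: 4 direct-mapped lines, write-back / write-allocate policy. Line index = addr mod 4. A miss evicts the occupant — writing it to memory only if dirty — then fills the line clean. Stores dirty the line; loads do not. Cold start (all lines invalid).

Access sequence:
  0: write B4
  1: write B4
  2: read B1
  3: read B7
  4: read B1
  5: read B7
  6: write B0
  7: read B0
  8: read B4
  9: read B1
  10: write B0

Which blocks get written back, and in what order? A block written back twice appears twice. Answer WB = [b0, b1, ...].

0: W B4 → L0 miss [D]
1: W B4 → L0 hit [D]
2: R B1 → L1 miss [-]
3: R B7 → L3 miss [-]
4: R B1 → L1 hit [-]
5: R B7 → L3 hit [-]
6: W B0 → L0 miss wb→B4 [D]
7: R B0 → L0 hit [D]
8: R B4 → L0 miss wb→B0 [-]
9: R B1 → L1 hit [-]
10: W B0 → L0 miss [D]

WB = [4, 0]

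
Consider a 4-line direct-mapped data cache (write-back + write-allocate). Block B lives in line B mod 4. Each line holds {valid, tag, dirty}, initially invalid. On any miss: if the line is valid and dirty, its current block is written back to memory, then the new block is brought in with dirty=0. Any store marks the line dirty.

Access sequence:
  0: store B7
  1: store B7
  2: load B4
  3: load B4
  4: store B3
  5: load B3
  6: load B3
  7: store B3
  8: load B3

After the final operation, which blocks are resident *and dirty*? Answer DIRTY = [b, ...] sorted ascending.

DIRTY = [3]

  0 | W B7 → L3 miss [D]
  1 | W B7 → L3 hit [D]
  2 | R B4 → L0 miss [-]
  3 | R B4 → L0 hit [-]
  4 | W B3 → L3 miss wb→B7 [D]
  5 | R B3 → L3 hit [D]
  6 | R B3 → L3 hit [D]
  7 | W B3 → L3 hit [D]
  8 | R B3 → L3 hit [D]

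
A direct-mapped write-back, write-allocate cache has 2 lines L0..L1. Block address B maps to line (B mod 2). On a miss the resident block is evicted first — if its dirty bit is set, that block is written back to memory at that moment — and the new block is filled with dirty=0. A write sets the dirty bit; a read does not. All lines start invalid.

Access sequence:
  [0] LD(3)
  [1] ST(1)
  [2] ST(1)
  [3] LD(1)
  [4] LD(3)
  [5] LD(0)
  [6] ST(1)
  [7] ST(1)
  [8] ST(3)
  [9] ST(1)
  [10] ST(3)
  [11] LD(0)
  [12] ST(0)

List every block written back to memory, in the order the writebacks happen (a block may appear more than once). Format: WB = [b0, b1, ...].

0: R B3 -> L1 miss  d=-]
1: W B1 -> L1 miss  d=D]
2: W B1 -> L1 hit  d=D]
3: R B1 -> L1 hit  d=D]
4: R B3 -> L1 miss wb->B1  d=-]
5: R B0 -> L0 miss  d=-]
6: W B1 -> L1 miss  d=D]
7: W B1 -> L1 hit  d=D]
8: W B3 -> L1 miss wb->B1  d=D]
9: W B1 -> L1 miss wb->B3  d=D]
10: W B3 -> L1 miss wb->B1  d=D]
11: R B0 -> L0 hit  d=-]
12: W B0 -> L0 hit  d=D]

WB = [1, 1, 3, 1]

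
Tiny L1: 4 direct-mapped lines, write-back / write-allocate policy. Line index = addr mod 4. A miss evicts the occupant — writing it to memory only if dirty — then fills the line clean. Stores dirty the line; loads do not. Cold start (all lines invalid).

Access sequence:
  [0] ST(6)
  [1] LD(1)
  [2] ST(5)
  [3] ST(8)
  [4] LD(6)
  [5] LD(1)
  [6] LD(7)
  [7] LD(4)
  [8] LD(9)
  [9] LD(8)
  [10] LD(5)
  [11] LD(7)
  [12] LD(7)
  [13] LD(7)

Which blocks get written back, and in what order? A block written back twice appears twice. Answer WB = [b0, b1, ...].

0: W B6 → L2 miss [D]
1: R B1 → L1 miss [-]
2: W B5 → L1 miss [D]
3: W B8 → L0 miss [D]
4: R B6 → L2 hit [D]
5: R B1 → L1 miss wb→B5 [-]
6: R B7 → L3 miss [-]
7: R B4 → L0 miss wb→B8 [-]
8: R B9 → L1 miss [-]
9: R B8 → L0 miss [-]
10: R B5 → L1 miss [-]
11: R B7 → L3 hit [-]
12: R B7 → L3 hit [-]
13: R B7 → L3 hit [-]

WB = [5, 8]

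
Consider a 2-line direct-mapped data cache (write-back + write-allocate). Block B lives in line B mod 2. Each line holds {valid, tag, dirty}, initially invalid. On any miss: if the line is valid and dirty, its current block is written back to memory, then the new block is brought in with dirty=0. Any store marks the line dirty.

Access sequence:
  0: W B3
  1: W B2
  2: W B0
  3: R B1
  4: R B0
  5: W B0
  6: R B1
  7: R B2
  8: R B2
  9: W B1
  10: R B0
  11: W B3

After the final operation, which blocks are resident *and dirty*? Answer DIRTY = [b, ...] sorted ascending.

DIRTY = [3]

0: W B3 -> L1 miss  d=D]
1: W B2 -> L0 miss  d=D]
2: W B0 -> L0 miss wb->B2  d=D]
3: R B1 -> L1 miss wb->B3  d=-]
4: R B0 -> L0 hit  d=D]
5: W B0 -> L0 hit  d=D]
6: R B1 -> L1 hit  d=-]
7: R B2 -> L0 miss wb->B0  d=-]
8: R B2 -> L0 hit  d=-]
9: W B1 -> L1 hit  d=D]
10: R B0 -> L0 miss  d=-]
11: W B3 -> L1 miss wb->B1  d=D]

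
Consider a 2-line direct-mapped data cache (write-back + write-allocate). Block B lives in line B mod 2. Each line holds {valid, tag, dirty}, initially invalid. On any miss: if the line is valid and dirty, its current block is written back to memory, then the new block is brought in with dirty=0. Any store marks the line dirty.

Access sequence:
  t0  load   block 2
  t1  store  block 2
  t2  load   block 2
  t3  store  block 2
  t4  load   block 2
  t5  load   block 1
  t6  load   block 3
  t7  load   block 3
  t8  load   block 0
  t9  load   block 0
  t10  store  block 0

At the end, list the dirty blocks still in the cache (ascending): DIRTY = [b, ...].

0: R B2 → L0 miss [-]
1: W B2 → L0 hit [D]
2: R B2 → L0 hit [D]
3: W B2 → L0 hit [D]
4: R B2 → L0 hit [D]
5: R B1 → L1 miss [-]
6: R B3 → L1 miss [-]
7: R B3 → L1 hit [-]
8: R B0 → L0 miss wb→B2 [-]
9: R B0 → L0 hit [-]
10: W B0 → L0 hit [D]

DIRTY = [0]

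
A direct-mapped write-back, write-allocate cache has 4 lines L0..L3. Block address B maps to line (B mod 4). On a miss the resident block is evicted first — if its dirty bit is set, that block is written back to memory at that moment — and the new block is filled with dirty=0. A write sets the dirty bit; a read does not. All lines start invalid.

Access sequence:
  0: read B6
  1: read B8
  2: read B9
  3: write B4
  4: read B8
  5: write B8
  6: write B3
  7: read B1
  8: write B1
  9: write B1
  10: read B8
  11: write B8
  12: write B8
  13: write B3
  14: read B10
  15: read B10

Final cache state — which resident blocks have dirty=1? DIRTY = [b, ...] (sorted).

DIRTY = [1, 3, 8]

0: R B6 -> L2 miss  d=-]
1: R B8 -> L0 miss  d=-]
2: R B9 -> L1 miss  d=-]
3: W B4 -> L0 miss  d=D]
4: R B8 -> L0 miss wb->B4  d=-]
5: W B8 -> L0 hit  d=D]
6: W B3 -> L3 miss  d=D]
7: R B1 -> L1 miss  d=-]
8: W B1 -> L1 hit  d=D]
9: W B1 -> L1 hit  d=D]
10: R B8 -> L0 hit  d=D]
11: W B8 -> L0 hit  d=D]
12: W B8 -> L0 hit  d=D]
13: W B3 -> L3 hit  d=D]
14: R B10 -> L2 miss  d=-]
15: R B10 -> L2 hit  d=-]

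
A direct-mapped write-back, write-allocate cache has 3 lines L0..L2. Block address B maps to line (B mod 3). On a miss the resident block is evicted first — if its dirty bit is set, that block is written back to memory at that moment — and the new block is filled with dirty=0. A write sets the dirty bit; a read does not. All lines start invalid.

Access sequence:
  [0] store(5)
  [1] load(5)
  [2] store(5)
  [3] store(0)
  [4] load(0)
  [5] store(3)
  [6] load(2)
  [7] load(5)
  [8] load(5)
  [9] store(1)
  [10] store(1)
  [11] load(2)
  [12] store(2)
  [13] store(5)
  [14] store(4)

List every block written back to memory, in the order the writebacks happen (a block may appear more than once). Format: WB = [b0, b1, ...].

  0 | W B5 → L2 miss [D]
  1 | R B5 → L2 hit [D]
  2 | W B5 → L2 hit [D]
  3 | W B0 → L0 miss [D]
  4 | R B0 → L0 hit [D]
  5 | W B3 → L0 miss wb→B0 [D]
  6 | R B2 → L2 miss wb→B5 [-]
  7 | R B5 → L2 miss [-]
  8 | R B5 → L2 hit [-]
  9 | W B1 → L1 miss [D]
  10 | W B1 → L1 hit [D]
  11 | R B2 → L2 miss [-]
  12 | W B2 → L2 hit [D]
  13 | W B5 → L2 miss wb→B2 [D]
  14 | W B4 → L1 miss wb→B1 [D]

WB = [0, 5, 2, 1]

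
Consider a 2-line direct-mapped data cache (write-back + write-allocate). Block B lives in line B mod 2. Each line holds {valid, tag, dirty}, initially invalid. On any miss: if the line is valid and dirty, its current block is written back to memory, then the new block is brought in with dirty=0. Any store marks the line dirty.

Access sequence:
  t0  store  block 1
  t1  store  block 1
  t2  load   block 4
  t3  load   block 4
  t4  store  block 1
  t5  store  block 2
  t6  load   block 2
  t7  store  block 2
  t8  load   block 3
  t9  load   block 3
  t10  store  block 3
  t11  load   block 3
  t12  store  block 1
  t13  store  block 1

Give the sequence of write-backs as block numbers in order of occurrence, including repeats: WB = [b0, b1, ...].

WB = [1, 3]

0: W B1 -> L1 miss  d=D]
1: W B1 -> L1 hit  d=D]
2: R B4 -> L0 miss  d=-]
3: R B4 -> L0 hit  d=-]
4: W B1 -> L1 hit  d=D]
5: W B2 -> L0 miss  d=D]
6: R B2 -> L0 hit  d=D]
7: W B2 -> L0 hit  d=D]
8: R B3 -> L1 miss wb->B1  d=-]
9: R B3 -> L1 hit  d=-]
10: W B3 -> L1 hit  d=D]
11: R B3 -> L1 hit  d=D]
12: W B1 -> L1 miss wb->B3  d=D]
13: W B1 -> L1 hit  d=D]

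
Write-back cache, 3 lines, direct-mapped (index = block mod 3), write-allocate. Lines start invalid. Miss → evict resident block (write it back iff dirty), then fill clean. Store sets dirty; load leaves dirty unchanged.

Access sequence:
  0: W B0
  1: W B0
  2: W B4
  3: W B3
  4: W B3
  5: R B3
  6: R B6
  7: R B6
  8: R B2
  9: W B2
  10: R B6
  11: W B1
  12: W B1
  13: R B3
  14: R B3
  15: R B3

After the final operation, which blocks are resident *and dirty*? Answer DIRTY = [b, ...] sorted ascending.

0: W B0 -> L0 miss  d=D]
1: W B0 -> L0 hit  d=D]
2: W B4 -> L1 miss  d=D]
3: W B3 -> L0 miss wb->B0  d=D]
4: W B3 -> L0 hit  d=D]
5: R B3 -> L0 hit  d=D]
6: R B6 -> L0 miss wb->B3  d=-]
7: R B6 -> L0 hit  d=-]
8: R B2 -> L2 miss  d=-]
9: W B2 -> L2 hit  d=D]
10: R B6 -> L0 hit  d=-]
11: W B1 -> L1 miss wb->B4  d=D]
12: W B1 -> L1 hit  d=D]
13: R B3 -> L0 miss  d=-]
14: R B3 -> L0 hit  d=-]
15: R B3 -> L0 hit  d=-]

DIRTY = [1, 2]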